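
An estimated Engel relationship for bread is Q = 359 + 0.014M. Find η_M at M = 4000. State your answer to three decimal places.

0.135

At M = 4000: Q = 415.000.
dQ/dM = 0.014.
η = (dQ/dM)·(M/Q) = 0.014 × (4000/415.000) = 0.135.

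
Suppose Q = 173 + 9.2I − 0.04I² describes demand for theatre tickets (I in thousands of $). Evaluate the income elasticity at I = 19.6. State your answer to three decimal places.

At I = 19.6: Q = 337.9536.
dQ/dI = 9.2 − 0.08I = 7.63200.
η = (dQ/dI)·(I/Q) = 7.63200 × (19.6/337.9536) = 0.443.

0.443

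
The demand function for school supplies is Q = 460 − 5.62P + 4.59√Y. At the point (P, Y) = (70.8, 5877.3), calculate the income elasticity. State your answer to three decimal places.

0.425

At P = 70.8, Y = 5877.3: Q = 413.990.
Holding P constant, ∂Q/∂Y = 4.59/(2√Y) = 0.029936.
η_Y = (∂Q/∂Y)·(Y/Q) = 0.029936 × (5877.3/413.990) = 0.425.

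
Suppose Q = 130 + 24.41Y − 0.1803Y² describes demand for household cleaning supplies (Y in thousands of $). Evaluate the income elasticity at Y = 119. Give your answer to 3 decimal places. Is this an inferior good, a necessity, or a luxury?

-4.572 (inferior good)

At Y = 119: Q = 481.5617.
dQ/dY = 24.41 − 0.3606Y = -18.50140.
η = (dQ/dY)·(Y/Q) = -18.50140 × (119/481.5617) = -4.572.
η < 0 ⇒ inferior good.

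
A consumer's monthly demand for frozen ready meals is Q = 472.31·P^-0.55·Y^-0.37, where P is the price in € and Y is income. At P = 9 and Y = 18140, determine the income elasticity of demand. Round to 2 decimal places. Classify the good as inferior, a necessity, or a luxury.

-0.37 (inferior good)

For a multiplicative demand Q = A·P^α·Y^β, the income elasticity is β everywhere.
Here β = -0.37, so η = -0.37.
Since η < 0, this is an inferior good.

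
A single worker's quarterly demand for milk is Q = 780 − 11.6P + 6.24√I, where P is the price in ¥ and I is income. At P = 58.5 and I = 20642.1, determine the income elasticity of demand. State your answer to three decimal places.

At P = 58.5, I = 20642.1: Q = 997.923.
Holding P constant, ∂Q/∂I = 6.24/(2√I) = 0.0217159.
η_I = (∂Q/∂I)·(I/Q) = 0.0217159 × (20642.1/997.923) = 0.449.

0.449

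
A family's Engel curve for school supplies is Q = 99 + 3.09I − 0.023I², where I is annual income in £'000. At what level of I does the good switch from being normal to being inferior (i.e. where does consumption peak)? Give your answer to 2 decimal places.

67.17

dQ/dI = 3.09 − 0.046I.
The good is inferior where dQ/dI < 0. Setting dQ/dI = 0 gives I = 3.09 / 0.046 = 67.17.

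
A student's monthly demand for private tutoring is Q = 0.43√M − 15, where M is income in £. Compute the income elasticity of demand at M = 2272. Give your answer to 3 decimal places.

At M = 2272: Q = 5.496.
dQ/dM = 0.43/(2√M) = 0.0045106 at this income.
η = (dQ/dM)·(M/Q) = 0.0045106 × (2272/5.496) = 1.865.

1.865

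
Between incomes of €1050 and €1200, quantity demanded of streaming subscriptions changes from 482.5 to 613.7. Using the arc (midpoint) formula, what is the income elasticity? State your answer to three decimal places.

1.795

ΔQ = 613.7 − 482.5 = 131.2; midpoint Q̄ = (482.5 + 613.7)/2 = 548.1.
ΔI = 1200 − 1050 = 150; midpoint Ī = (1050 + 1200)/2 = 1125.
η = (ΔQ/Q̄) ÷ (ΔI/Ī) = (131.2/548.1) ÷ (150/1125) = 1.795.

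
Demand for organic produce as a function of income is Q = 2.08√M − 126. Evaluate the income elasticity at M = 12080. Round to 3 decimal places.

At M = 12080: Q = 102.611.
dQ/dM = 2.08/(2√M) = 0.00946237 at this income.
η = (dQ/dM)·(M/Q) = 0.00946237 × (12080/102.611) = 1.114.

1.114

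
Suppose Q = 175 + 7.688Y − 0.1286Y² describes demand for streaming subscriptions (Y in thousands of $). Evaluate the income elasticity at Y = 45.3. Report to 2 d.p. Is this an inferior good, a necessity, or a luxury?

-0.69 (inferior good)

At Y = 45.3: Q = 259.3676.
dQ/dY = 7.688 − 0.2572Y = -3.96316.
η = (dQ/dY)·(Y/Q) = -3.96316 × (45.3/259.3676) = -0.69.
η < 0 ⇒ inferior good.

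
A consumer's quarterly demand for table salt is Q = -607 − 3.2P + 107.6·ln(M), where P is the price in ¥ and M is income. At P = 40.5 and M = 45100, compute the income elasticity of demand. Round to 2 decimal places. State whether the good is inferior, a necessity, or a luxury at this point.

At P = 40.5, M = 45100: Q = 416.510.
Holding P constant, ∂Q/∂M = 107.6/M = 0.00238581.
η_M = (∂Q/∂M)·(M/Q) = 0.00238581 × (45100/416.510) = 0.26.
Since 0 < η < 1, this is a necessity.

0.26 (necessity)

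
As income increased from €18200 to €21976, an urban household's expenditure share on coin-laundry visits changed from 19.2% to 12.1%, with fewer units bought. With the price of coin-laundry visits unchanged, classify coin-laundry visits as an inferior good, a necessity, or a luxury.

inferior good

Quantity demanded falls as income rises, so η < 0.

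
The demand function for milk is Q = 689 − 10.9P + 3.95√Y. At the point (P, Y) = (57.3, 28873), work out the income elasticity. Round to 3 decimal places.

0.456

At P = 57.3, Y = 28873: Q = 735.616.
Holding P constant, ∂Q/∂Y = 3.95/(2√Y) = 0.0116231.
η_Y = (∂Q/∂Y)·(Y/Q) = 0.0116231 × (28873/735.616) = 0.456.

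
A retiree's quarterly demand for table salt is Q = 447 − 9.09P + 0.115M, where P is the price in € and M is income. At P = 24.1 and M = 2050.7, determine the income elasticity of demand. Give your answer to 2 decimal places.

0.51

At P = 24.1, M = 2050.7: Q = 463.761.
Holding P constant, ∂Q/∂M = 0.115.
η_M = (∂Q/∂M)·(M/Q) = 0.115 × (2050.7/463.761) = 0.51.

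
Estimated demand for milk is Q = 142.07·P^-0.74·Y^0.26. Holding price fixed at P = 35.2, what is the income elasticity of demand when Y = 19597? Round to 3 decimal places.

0.260

For a multiplicative demand Q = A·P^α·Y^β, the income elasticity is β everywhere.
Here β = 0.26, so η = 0.260.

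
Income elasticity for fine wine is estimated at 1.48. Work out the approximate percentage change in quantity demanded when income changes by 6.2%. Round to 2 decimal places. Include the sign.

%ΔQ ≈ η × %ΔI = 1.48 × 6.2% = 9.18%.

9.18%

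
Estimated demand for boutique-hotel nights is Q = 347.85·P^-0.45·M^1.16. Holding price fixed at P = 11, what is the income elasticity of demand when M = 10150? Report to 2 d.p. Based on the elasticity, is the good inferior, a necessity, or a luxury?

For a multiplicative demand Q = A·P^α·M^β, the income elasticity is β everywhere.
Here β = 1.16, so η = 1.16.
Since η > 1, this is a luxury.

1.16 (luxury)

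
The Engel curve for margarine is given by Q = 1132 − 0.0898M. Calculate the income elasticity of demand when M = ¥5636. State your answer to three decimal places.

-0.809

At M = 5636: Q = 625.887.
dQ/dM = −0.0898.
η = (dQ/dM)·(M/Q) = -0.0898 × (5636/625.887) = -0.809.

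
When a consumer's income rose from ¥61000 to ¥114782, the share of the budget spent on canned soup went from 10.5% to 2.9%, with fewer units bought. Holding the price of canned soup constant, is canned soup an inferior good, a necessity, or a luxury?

inferior good

Quantity demanded falls as income rises, so η < 0.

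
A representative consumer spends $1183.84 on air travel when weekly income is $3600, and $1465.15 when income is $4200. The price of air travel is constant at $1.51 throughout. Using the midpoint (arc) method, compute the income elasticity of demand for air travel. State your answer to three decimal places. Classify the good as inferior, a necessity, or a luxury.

1.381 (luxury)

With a constant price, Q₁ = 1183.84/1.51 = 784.000 and Q₂ = 1465.15/1.51 = 970.298 (equivalently, work directly with expenditure since P cancels).
Midpoint %ΔQ = (1465.15 − 1183.84)/1324.50 = 0.21239; midpoint %ΔI = (4200 − 3600)/3900 = 0.15385.
η = 0.21239 / 0.15385 = 1.381.
η > 1 ⇒ luxury.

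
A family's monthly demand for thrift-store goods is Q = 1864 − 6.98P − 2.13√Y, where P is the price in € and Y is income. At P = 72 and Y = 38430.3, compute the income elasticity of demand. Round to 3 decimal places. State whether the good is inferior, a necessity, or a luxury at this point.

At P = 72, Y = 38430.3: Q = 943.882.
Holding P constant, ∂Q/∂Y = -2.13/(2√Y) = -0.00543266.
η_Y = (∂Q/∂Y)·(Y/Q) = -0.00543266 × (38430.3/943.882) = -0.221.
Since η < 0, this is an inferior good.

-0.221 (inferior good)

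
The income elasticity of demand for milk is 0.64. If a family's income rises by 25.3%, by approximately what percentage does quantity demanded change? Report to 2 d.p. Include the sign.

%ΔQ ≈ η × %ΔI = 0.64 × 25.3% = 16.19%.

16.19%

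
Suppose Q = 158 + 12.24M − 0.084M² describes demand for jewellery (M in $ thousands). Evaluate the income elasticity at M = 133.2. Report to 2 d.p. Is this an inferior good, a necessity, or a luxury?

-4.53 (inferior good)

At M = 133.2: Q = 298.0198.
dQ/dM = 12.24 − 0.168M = -10.13760.
η = (dQ/dM)·(M/Q) = -10.13760 × (133.2/298.0198) = -4.53.
η < 0 ⇒ inferior good.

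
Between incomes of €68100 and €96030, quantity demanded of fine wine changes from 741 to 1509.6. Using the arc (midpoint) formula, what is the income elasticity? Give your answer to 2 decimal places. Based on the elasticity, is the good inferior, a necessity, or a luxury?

ΔQ = 1509.6 − 741 = 768.6; midpoint Q̄ = (741 + 1509.6)/2 = 1125.3.
ΔI = 96030 − 68100 = 27930; midpoint Ī = (68100 + 96030)/2 = 82065.
η = (ΔQ/Q̄) ÷ (ΔI/Ī) = (768.6/1125.3) ÷ (27930/82065) = 2.01.
η > 1 ⇒ luxury.

2.01 (luxury)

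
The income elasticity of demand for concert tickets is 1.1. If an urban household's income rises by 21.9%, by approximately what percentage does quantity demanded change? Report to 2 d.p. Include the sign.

%ΔQ ≈ η × %ΔI = 1.1 × 21.9% = 24.09%.

24.09%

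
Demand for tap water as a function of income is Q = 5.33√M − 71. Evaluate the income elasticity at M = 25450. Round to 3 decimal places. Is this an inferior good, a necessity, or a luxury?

0.546 (necessity)

At M = 25450: Q = 779.298.
dQ/dM = 5.33/(2√M) = 0.0167053 at this income.
η = (dQ/dM)·(M/Q) = 0.0167053 × (25450/779.298) = 0.546.
Since 0 < η < 1, the good is a necessity.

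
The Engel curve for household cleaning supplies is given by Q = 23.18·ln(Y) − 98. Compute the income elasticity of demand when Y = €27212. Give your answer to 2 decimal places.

0.17

At Y = 27212: Q = 138.701.
dQ/dY = 23.18/Y = 0.00085183 at this income.
η = (dQ/dY)·(Y/Q) = 0.00085183 × (27212/138.701) = 0.17.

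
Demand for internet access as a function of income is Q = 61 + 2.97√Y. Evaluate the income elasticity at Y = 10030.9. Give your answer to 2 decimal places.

0.41

At Y = 10030.9: Q = 358.459.
dQ/dY = 2.97/(2√Y) = 0.0148271 at this income.
η = (dQ/dY)·(Y/Q) = 0.0148271 × (10030.9/358.459) = 0.41.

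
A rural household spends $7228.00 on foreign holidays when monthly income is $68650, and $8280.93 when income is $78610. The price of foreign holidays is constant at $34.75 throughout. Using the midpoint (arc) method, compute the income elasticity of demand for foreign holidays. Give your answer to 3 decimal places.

With a constant price, Q₁ = 7228.00/34.75 = 208.000 and Q₂ = 8280.93/34.75 = 238.300 (equivalently, work directly with expenditure since P cancels).
Midpoint %ΔQ = (8280.93 − 7228.00)/7754.47 = 0.13578; midpoint %ΔI = (78610 − 68650)/73630 = 0.13527.
η = 0.13578 / 0.13527 = 1.004.

1.004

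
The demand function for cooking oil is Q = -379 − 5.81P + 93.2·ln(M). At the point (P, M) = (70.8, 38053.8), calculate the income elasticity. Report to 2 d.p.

0.48

At P = 70.8, M = 38053.8: Q = 192.610.
Holding P constant, ∂Q/∂M = 93.2/M = 0.00244916.
η_M = (∂Q/∂M)·(M/Q) = 0.00244916 × (38053.8/192.610) = 0.48.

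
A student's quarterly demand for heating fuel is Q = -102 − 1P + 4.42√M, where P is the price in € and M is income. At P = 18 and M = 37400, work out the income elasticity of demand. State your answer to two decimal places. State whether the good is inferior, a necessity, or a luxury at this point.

0.58 (necessity)

At P = 18, M = 37400: Q = 734.787.
Holding P constant, ∂Q/∂M = 4.42/(2√M) = 0.0114276.
η_M = (∂Q/∂M)·(M/Q) = 0.0114276 × (37400/734.787) = 0.58.
Since 0 < η < 1, this is a necessity.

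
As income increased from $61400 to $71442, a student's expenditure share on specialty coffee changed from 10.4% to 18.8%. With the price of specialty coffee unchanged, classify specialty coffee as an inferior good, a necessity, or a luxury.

The budget share rises as income rises, so η > 1.

luxury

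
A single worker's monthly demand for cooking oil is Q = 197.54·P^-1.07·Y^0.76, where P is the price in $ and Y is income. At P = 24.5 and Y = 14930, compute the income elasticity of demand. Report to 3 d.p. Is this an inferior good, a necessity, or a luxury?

For a multiplicative demand Q = A·P^α·Y^β, the income elasticity is β everywhere.
Here β = 0.76, so η = 0.760.
Since 0 < η < 1, this is a necessity.

0.760 (necessity)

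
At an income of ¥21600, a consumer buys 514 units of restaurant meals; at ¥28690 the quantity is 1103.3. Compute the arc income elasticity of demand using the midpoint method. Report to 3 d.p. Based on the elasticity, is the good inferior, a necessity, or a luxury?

2.585 (luxury)

ΔQ = 1103.3 − 514 = 589.3; midpoint Q̄ = (514 + 1103.3)/2 = 808.65.
ΔI = 28690 − 21600 = 7090; midpoint Ī = (21600 + 28690)/2 = 25145.
η = (ΔQ/Q̄) ÷ (ΔI/Ī) = (589.3/808.65) ÷ (7090/25145) = 2.585.
η > 1 ⇒ luxury.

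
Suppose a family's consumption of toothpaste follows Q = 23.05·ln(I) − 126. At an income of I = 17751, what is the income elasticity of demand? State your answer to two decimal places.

0.23

At I = 17751: Q = 99.526.
dQ/dI = 23.05/I = 0.00129852 at this income.
η = (dQ/dI)·(I/Q) = 0.00129852 × (17751/99.526) = 0.23.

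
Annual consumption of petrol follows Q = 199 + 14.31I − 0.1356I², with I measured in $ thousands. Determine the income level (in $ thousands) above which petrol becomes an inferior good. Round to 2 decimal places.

52.77

dQ/dI = 14.31 − 0.2712I.
The good is inferior where dQ/dI < 0. Setting dQ/dI = 0 gives I = 14.31 / 0.2712 = 52.77.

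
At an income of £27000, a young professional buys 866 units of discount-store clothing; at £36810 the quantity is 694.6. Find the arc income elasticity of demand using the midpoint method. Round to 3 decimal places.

-0.714

ΔQ = 694.6 − 866 = -171.4; midpoint Q̄ = (866 + 694.6)/2 = 780.3.
ΔI = 36810 − 27000 = 9810; midpoint Ī = (27000 + 36810)/2 = 31905.
η = (ΔQ/Q̄) ÷ (ΔI/Ī) = (-171.4/780.3) ÷ (9810/31905) = -0.714.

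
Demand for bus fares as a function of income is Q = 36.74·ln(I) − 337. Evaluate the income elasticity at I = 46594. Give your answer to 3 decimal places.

0.634

At I = 46594: Q = 57.927.
dQ/dI = 36.74/I = 0.000788514 at this income.
η = (dQ/dI)·(I/Q) = 0.000788514 × (46594/57.927) = 0.634.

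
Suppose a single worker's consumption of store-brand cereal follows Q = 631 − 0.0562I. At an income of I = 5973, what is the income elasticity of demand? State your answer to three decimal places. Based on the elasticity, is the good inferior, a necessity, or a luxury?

At I = 5973: Q = 295.317.
dQ/dI = −0.0562.
η = (dQ/dI)·(I/Q) = -0.0562 × (5973/295.317) = -1.137.
Since η < 0, the good is an inferior good.

-1.137 (inferior good)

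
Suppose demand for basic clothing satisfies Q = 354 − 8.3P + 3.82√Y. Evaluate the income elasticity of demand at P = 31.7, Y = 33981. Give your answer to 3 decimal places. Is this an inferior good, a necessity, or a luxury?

At P = 31.7, Y = 33981: Q = 795.066.
Holding P constant, ∂Q/∂Y = 3.82/(2√Y) = 0.0103613.
η_Y = (∂Q/∂Y)·(Y/Q) = 0.0103613 × (33981/795.066) = 0.443.
Since 0 < η < 1, this is a necessity.

0.443 (necessity)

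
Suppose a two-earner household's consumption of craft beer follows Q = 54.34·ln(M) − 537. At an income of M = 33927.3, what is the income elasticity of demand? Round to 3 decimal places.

1.819

At M = 33927.3: Q = 29.874.
dQ/dM = 54.34/M = 0.00160166 at this income.
η = (dQ/dM)·(M/Q) = 0.00160166 × (33927.3/29.874) = 1.819.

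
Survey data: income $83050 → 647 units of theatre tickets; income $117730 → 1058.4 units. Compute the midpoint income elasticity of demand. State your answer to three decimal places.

1.397

ΔQ = 1058.4 − 647 = 411.4; midpoint Q̄ = (647 + 1058.4)/2 = 852.7.
ΔI = 117730 − 83050 = 34680; midpoint Ī = (83050 + 117730)/2 = 100390.
η = (ΔQ/Q̄) ÷ (ΔI/Ī) = (411.4/852.7) ÷ (34680/100390) = 1.397.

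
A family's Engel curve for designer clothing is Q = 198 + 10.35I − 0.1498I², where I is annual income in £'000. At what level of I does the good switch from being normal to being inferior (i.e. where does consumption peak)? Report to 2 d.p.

dQ/dI = 10.35 − 0.2996I.
The good is inferior where dQ/dI < 0. Setting dQ/dI = 0 gives I = 10.35 / 0.2996 = 34.55.

34.55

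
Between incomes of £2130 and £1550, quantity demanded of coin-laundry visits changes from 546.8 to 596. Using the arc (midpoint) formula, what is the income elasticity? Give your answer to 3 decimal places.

ΔQ = 596 − 546.8 = 49.2; midpoint Q̄ = (546.8 + 596)/2 = 571.4.
ΔI = 1550 − 2130 = -580; midpoint Ī = (2130 + 1550)/2 = 1840.
η = (ΔQ/Q̄) ÷ (ΔI/Ī) = (49.2/571.4) ÷ (-580/1840) = -0.273.

-0.273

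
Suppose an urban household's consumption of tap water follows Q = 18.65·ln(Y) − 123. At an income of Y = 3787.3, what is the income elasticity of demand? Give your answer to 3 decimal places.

At Y = 3787.3: Q = 30.665.
dQ/dY = 18.65/Y = 0.00492435 at this income.
η = (dQ/dY)·(Y/Q) = 0.00492435 × (3787.3/30.665) = 0.608.

0.608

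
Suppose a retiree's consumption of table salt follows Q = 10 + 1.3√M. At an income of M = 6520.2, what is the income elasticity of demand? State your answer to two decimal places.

0.46

At M = 6520.2: Q = 114.972.
dQ/dM = 1.3/(2√M) = 0.00804976 at this income.
η = (dQ/dM)·(M/Q) = 0.00804976 × (6520.2/114.972) = 0.46.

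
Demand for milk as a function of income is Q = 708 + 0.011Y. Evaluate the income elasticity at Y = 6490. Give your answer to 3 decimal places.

At Y = 6490: Q = 779.390.
dQ/dY = 0.011.
η = (dQ/dY)·(Y/Q) = 0.011 × (6490/779.390) = 0.092.

0.092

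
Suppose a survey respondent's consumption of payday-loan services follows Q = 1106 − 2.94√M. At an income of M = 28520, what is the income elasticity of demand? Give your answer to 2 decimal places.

-0.41

At M = 28520: Q = 609.497.
dQ/dM = -2.94/(2√M) = -0.00870447 at this income.
η = (dQ/dM)·(M/Q) = -0.00870447 × (28520/609.497) = -0.41.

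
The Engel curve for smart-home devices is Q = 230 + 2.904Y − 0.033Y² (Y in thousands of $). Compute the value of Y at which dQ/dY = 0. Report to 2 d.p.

44.00

dQ/dY = 2.904 − 0.066Y.
The good is inferior where dQ/dY < 0. Setting dQ/dY = 0 gives Y = 2.904 / 0.066 = 44.00.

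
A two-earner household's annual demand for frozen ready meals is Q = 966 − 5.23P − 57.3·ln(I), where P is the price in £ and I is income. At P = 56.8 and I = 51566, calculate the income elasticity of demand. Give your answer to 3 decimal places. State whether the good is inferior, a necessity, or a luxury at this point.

At P = 56.8, I = 51566: Q = 47.196.
Holding P constant, ∂Q/∂I = -57.3/I = -0.0011112.
η_I = (∂Q/∂I)·(I/Q) = -0.0011112 × (51566/47.196) = -1.214.
Since η < 0, this is an inferior good.

-1.214 (inferior good)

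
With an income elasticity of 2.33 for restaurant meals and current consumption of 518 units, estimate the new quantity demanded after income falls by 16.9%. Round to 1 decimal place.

%ΔQ ≈ η × %ΔI = 2.33 × (-16.9%) = -39.377%.
New Q ≈ 518 × (1 − 0.39377) = 314.0.

314.0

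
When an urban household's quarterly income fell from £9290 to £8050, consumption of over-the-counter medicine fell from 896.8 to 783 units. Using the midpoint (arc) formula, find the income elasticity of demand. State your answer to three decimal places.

0.947

ΔQ = 783 − 896.8 = -113.8; midpoint Q̄ = (896.8 + 783)/2 = 839.9.
ΔI = 8050 − 9290 = -1240; midpoint Ī = (9290 + 8050)/2 = 8670.
η = (ΔQ/Q̄) ÷ (ΔI/Ī) = (-113.8/839.9) ÷ (-1240/8670) = 0.947.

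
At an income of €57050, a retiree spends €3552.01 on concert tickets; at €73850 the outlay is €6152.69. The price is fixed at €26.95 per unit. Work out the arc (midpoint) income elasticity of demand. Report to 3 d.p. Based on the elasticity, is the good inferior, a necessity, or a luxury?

With a constant price, Q₁ = 3552.01/26.95 = 131.800 and Q₂ = 6152.69/26.95 = 228.300 (equivalently, work directly with expenditure since P cancels).
Midpoint %ΔQ = (6152.69 − 3552.01)/4852.35 = 0.53596; midpoint %ΔI = (73850 − 57050)/65450 = 0.25668.
η = 0.53596 / 0.25668 = 2.088.
η > 1 ⇒ luxury.

2.088 (luxury)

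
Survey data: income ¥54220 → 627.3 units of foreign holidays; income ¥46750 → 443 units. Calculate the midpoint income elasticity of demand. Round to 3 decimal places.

2.328

ΔQ = 443 − 627.3 = -184.3; midpoint Q̄ = (627.3 + 443)/2 = 535.15.
ΔI = 46750 − 54220 = -7470; midpoint Ī = (54220 + 46750)/2 = 50485.
η = (ΔQ/Q̄) ÷ (ΔI/Ī) = (-184.3/535.15) ÷ (-7470/50485) = 2.328.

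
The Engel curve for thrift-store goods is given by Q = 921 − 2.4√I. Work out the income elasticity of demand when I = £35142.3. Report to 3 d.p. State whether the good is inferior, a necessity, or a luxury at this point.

At I = 35142.3: Q = 471.089.
dQ/dI = -2.4/(2√I) = -0.00640127 at this income.
η = (dQ/dI)·(I/Q) = -0.00640127 × (35142.3/471.089) = -0.478.
Since η < 0, the good is an inferior good.

-0.478 (inferior good)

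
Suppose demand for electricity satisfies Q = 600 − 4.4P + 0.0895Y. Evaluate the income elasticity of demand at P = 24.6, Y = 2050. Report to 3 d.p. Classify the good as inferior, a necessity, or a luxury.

0.272 (necessity)

At P = 24.6, Y = 2050: Q = 675.235.
Holding P constant, ∂Q/∂Y = 0.0895.
η_Y = (∂Q/∂Y)·(Y/Q) = 0.0895 × (2050/675.235) = 0.272.
Since 0 < η < 1, this is a necessity.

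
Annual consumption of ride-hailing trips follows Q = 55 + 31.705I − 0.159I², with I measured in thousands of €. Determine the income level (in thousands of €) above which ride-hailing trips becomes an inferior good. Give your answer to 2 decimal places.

dQ/dI = 31.705 − 0.318I.
The good is inferior where dQ/dI < 0. Setting dQ/dI = 0 gives I = 31.705 / 0.318 = 99.70.

99.70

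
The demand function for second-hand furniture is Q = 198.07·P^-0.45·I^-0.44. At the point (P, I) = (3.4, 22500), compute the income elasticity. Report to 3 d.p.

For a multiplicative demand Q = A·P^α·I^β, the income elasticity is β everywhere.
Here β = -0.44, so η = -0.440.

-0.440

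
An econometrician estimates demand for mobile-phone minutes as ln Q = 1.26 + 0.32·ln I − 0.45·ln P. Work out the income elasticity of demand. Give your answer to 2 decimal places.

In a log-linear demand, the coefficient on ln I is the income elasticity.
So η = 0.32.

0.32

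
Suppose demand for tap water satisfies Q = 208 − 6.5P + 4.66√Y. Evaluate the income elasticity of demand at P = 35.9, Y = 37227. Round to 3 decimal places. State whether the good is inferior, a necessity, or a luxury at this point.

At P = 35.9, Y = 37227: Q = 873.764.
Holding P constant, ∂Q/∂Y = 4.66/(2√Y) = 0.0120761.
η_Y = (∂Q/∂Y)·(Y/Q) = 0.0120761 × (37227/873.764) = 0.515.
Since 0 < η < 1, this is a necessity.

0.515 (necessity)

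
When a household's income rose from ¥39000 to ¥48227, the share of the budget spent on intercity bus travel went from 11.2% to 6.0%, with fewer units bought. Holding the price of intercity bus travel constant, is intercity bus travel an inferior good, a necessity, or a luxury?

Quantity demanded falls as income rises, so η < 0.

inferior good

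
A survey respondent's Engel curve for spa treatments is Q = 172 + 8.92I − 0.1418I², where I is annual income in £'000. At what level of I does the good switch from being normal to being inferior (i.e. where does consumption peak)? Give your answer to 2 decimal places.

dQ/dI = 8.92 − 0.2836I.
The good is inferior where dQ/dI < 0. Setting dQ/dI = 0 gives I = 8.92 / 0.2836 = 31.45.

31.45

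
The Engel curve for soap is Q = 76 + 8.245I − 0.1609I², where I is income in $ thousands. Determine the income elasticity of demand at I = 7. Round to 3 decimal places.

At I = 7: Q = 125.8309.
dQ/dI = 8.245 − 0.3218I = 5.99240.
η = (dQ/dI)·(I/Q) = 5.99240 × (7/125.8309) = 0.333.

0.333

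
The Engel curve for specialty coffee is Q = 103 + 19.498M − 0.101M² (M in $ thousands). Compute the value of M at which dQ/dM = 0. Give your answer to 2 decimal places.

dQ/dM = 19.498 − 0.202M.
The good is inferior where dQ/dM < 0. Setting dQ/dM = 0 gives M = 19.498 / 0.202 = 96.52.

96.52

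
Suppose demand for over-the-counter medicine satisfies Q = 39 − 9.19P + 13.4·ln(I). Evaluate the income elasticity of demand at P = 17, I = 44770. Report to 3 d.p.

At P = 17, I = 44770: Q = 26.275.
Holding P constant, ∂Q/∂I = 13.4/I = 0.000299308.
η_I = (∂Q/∂I)·(I/Q) = 0.000299308 × (44770/26.275) = 0.510.

0.510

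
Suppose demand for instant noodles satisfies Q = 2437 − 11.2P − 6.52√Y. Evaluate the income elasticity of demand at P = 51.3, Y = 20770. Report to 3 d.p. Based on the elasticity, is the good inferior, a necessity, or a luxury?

-0.509 (inferior good)

At P = 51.3, Y = 20770: Q = 922.791.
Holding P constant, ∂Q/∂Y = -6.52/(2√Y) = -0.0226204.
η_Y = (∂Q/∂Y)·(Y/Q) = -0.0226204 × (20770/922.791) = -0.509.
Since η < 0, this is an inferior good.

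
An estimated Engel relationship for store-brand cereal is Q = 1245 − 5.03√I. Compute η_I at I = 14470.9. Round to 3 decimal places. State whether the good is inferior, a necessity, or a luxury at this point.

-0.473 (inferior good)

At I = 14470.9: Q = 639.916.
dQ/dI = -5.03/(2√I) = -0.0209069 at this income.
η = (dQ/dI)·(I/Q) = -0.0209069 × (14470.9/639.916) = -0.473.
Since η < 0, the good is an inferior good.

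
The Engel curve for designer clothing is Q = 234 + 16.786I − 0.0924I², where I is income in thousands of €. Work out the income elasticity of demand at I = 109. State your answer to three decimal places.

-0.379

At I = 109: Q = 965.8696.
dQ/dI = 16.786 − 0.1848I = -3.35720.
η = (dQ/dI)·(I/Q) = -3.35720 × (109/965.8696) = -0.379.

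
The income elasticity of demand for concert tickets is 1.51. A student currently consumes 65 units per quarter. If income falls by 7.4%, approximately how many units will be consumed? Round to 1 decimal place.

57.7

%ΔQ ≈ η × %ΔI = 1.51 × (-7.4%) = -11.174%.
New Q ≈ 65 × (1 − 0.11174) = 57.7.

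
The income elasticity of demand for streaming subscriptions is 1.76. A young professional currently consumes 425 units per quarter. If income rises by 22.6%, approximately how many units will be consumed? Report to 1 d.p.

594.0

%ΔQ ≈ η × %ΔI = 1.76 × 22.6% = 39.776%.
New Q ≈ 425 × (1 + 0.39776) = 594.0.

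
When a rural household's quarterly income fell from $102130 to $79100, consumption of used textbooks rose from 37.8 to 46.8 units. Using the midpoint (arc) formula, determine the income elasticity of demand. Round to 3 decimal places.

ΔQ = 46.8 − 37.8 = 9; midpoint Q̄ = (37.8 + 46.8)/2 = 42.3.
ΔI = 79100 − 102130 = -23030; midpoint Ī = (102130 + 79100)/2 = 90615.
η = (ΔQ/Q̄) ÷ (ΔI/Ī) = (9/42.3) ÷ (-23030/90615) = -0.837.

-0.837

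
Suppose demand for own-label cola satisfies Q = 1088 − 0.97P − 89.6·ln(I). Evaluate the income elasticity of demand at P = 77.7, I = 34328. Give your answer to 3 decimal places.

-1.166

At P = 77.7, I = 34328: Q = 76.874.
Holding P constant, ∂Q/∂I = -89.6/I = -0.00261011.
η_I = (∂Q/∂I)·(I/Q) = -0.00261011 × (34328/76.874) = -1.166.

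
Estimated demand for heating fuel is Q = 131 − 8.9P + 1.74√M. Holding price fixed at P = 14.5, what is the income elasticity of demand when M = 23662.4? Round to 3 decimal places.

0.496

At P = 14.5, M = 23662.4: Q = 269.607.
Holding P constant, ∂Q/∂M = 1.74/(2√M) = 0.00565575.
η_M = (∂Q/∂M)·(M/Q) = 0.00565575 × (23662.4/269.607) = 0.496.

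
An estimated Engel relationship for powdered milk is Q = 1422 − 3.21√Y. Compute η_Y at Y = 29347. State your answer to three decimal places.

At Y = 29347: Q = 872.096.
dQ/dY = -3.21/(2√Y) = -0.009369 at this income.
η = (dQ/dY)·(Y/Q) = -0.009369 × (29347/872.096) = -0.315.

-0.315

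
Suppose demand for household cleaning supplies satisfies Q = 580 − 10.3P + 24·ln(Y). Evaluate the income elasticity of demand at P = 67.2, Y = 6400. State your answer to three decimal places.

At P = 67.2, Y = 6400: Q = 98.177.
Holding P constant, ∂Q/∂Y = 24/Y = 0.00375.
η_Y = (∂Q/∂Y)·(Y/Q) = 0.00375 × (6400/98.177) = 0.244.

0.244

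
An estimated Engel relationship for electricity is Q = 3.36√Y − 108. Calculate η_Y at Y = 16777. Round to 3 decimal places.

At Y = 16777: Q = 327.208.
dQ/dY = 3.36/(2√Y) = 0.0129704 at this income.
η = (dQ/dY)·(Y/Q) = 0.0129704 × (16777/327.208) = 0.665.

0.665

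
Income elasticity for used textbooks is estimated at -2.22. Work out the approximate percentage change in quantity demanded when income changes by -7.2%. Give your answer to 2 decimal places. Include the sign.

%ΔQ ≈ η × %ΔI = -2.22 × (-7.2%) = 15.98%.

15.98%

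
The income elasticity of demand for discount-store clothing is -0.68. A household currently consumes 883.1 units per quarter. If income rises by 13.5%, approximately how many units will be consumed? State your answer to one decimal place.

802.0

%ΔQ ≈ η × %ΔI = -0.68 × 13.5% = -9.18%.
New Q ≈ 883.1 × (1 − 0.0918) = 802.0.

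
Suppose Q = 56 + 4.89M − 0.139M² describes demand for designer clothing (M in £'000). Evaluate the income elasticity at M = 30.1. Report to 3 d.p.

At M = 30.1: Q = 77.2536.
dQ/dM = 4.89 − 0.278M = -3.47780.
η = (dQ/dM)·(M/Q) = -3.47780 × (30.1/77.2536) = -1.355.

-1.355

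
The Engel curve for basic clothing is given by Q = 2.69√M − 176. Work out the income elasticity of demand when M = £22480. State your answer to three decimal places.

0.887

At M = 22480: Q = 227.321.
dQ/dM = 2.69/(2√M) = 0.00897065 at this income.
η = (dQ/dM)·(M/Q) = 0.00897065 × (22480/227.321) = 0.887.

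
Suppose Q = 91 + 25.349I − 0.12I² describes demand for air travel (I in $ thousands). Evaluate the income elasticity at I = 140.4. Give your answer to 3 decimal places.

-0.912

At I = 140.4: Q = 1284.5404.
dQ/dI = 25.349 − 0.24I = -8.34700.
η = (dQ/dI)·(I/Q) = -8.34700 × (140.4/1284.5404) = -0.912.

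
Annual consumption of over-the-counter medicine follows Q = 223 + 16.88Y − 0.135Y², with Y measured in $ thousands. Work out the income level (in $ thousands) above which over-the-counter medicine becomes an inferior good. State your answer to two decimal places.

62.52

dQ/dY = 16.88 − 0.27Y.
The good is inferior where dQ/dY < 0. Setting dQ/dY = 0 gives Y = 16.88 / 0.27 = 62.52.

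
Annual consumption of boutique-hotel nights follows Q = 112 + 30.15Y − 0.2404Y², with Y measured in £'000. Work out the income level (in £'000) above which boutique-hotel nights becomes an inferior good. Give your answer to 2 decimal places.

dQ/dY = 30.15 − 0.4808Y.
The good is inferior where dQ/dY < 0. Setting dQ/dY = 0 gives Y = 30.15 / 0.4808 = 62.71.

62.71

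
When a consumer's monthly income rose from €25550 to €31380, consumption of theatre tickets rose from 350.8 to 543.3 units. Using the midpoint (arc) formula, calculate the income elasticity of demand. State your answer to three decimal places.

ΔQ = 543.3 − 350.8 = 192.5; midpoint Q̄ = (350.8 + 543.3)/2 = 447.05.
ΔI = 31380 − 25550 = 5830; midpoint Ī = (25550 + 31380)/2 = 28465.
η = (ΔQ/Q̄) ÷ (ΔI/Ī) = (192.5/447.05) ÷ (5830/28465) = 2.102.

2.102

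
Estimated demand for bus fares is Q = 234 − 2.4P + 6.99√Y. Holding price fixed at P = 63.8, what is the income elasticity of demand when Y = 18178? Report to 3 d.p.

At P = 63.8, Y = 18178: Q = 1023.312.
Holding P constant, ∂Q/∂Y = 6.99/(2√Y) = 0.0259223.
η_Y = (∂Q/∂Y)·(Y/Q) = 0.0259223 × (18178/1023.312) = 0.460.

0.460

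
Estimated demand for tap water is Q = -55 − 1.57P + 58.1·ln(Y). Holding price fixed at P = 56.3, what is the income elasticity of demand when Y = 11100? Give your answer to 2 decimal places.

At P = 56.3, Y = 11100: Q = 397.793.
Holding P constant, ∂Q/∂Y = 58.1/Y = 0.00523423.
η_Y = (∂Q/∂Y)·(Y/Q) = 0.00523423 × (11100/397.793) = 0.15.

0.15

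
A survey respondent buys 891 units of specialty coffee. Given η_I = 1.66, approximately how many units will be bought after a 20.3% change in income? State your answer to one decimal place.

%ΔQ ≈ η × %ΔI = 1.66 × 20.3% = 33.698%.
New Q ≈ 891 × (1 + 0.33698) = 1191.2.

1191.2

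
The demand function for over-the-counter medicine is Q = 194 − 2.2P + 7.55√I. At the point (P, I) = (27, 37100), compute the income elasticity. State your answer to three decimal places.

0.458

At P = 27, I = 37100: Q = 1588.833.
Holding P constant, ∂Q/∂I = 7.55/(2√I) = 0.0195988.
η_I = (∂Q/∂I)·(I/Q) = 0.0195988 × (37100/1588.833) = 0.458.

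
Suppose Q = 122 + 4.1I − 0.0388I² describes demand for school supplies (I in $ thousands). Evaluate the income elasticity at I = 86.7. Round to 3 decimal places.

At I = 86.7: Q = 185.8147.
dQ/dI = 4.1 − 0.0776I = -2.62792.
η = (dQ/dI)·(I/Q) = -2.62792 × (86.7/185.8147) = -1.226.

-1.226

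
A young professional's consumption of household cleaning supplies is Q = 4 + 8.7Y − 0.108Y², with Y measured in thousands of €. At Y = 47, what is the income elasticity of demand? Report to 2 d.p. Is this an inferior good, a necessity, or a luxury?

-0.39 (inferior good)

At Y = 47: Q = 174.3280.
dQ/dY = 8.7 − 0.216Y = -1.45200.
η = (dQ/dY)·(Y/Q) = -1.45200 × (47/174.3280) = -0.39.
η < 0 ⇒ inferior good.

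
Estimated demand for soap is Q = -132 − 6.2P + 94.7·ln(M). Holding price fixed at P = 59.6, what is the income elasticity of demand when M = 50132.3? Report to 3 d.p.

0.181

At P = 59.6, M = 50132.3: Q = 523.363.
Holding P constant, ∂Q/∂M = 94.7/M = 0.001889.
η_M = (∂Q/∂M)·(M/Q) = 0.001889 × (50132.3/523.363) = 0.181.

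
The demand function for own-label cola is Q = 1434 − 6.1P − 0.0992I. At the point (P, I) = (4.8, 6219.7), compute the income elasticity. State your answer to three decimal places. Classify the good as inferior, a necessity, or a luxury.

-0.783 (inferior good)

At P = 4.8, I = 6219.7: Q = 787.726.
Holding P constant, ∂Q/∂I = −0.0992.
η_I = (∂Q/∂I)·(I/Q) = -0.0992 × (6219.7/787.726) = -0.783.
Since η < 0, this is an inferior good.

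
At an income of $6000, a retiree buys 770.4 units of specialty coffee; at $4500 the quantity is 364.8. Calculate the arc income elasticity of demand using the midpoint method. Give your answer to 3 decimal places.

2.501

ΔQ = 364.8 − 770.4 = -405.6; midpoint Q̄ = (770.4 + 364.8)/2 = 567.6.
ΔI = 4500 − 6000 = -1500; midpoint Ī = (6000 + 4500)/2 = 5250.
η = (ΔQ/Q̄) ÷ (ΔI/Ī) = (-405.6/567.6) ÷ (-1500/5250) = 2.501.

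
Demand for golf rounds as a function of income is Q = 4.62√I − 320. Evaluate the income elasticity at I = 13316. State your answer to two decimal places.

1.25

At I = 13316: Q = 213.125.
dQ/dI = 4.62/(2√I) = 0.0200182 at this income.
η = (dQ/dI)·(I/Q) = 0.0200182 × (13316/213.125) = 1.25.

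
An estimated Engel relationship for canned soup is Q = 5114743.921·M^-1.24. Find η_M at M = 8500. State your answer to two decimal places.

-1.24

For Q = A·M^β the income elasticity is constant and equal to β.
Here β = -1.24, so η = -1.24.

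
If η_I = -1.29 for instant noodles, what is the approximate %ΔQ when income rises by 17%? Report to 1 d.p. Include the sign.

-21.9%

%ΔQ ≈ η × %ΔI = -1.29 × 17% = -21.9%.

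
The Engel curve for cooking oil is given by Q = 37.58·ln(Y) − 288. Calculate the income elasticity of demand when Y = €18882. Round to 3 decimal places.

At Y = 18882: Q = 82.011.
dQ/dY = 37.58/Y = 0.00199026 at this income.
η = (dQ/dY)·(Y/Q) = 0.00199026 × (18882/82.011) = 0.458.

0.458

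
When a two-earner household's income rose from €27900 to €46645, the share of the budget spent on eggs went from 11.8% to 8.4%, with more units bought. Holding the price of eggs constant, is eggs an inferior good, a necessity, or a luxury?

necessity

Quantity rises but the budget share falls as income rises, so 0 < η < 1.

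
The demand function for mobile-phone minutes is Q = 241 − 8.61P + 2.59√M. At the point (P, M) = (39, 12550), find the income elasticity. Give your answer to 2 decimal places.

At P = 39, M = 12550: Q = 195.359.
Holding P constant, ∂Q/∂M = 2.59/(2√M) = 0.0115597.
η_M = (∂Q/∂M)·(M/Q) = 0.0115597 × (12550/195.359) = 0.74.

0.74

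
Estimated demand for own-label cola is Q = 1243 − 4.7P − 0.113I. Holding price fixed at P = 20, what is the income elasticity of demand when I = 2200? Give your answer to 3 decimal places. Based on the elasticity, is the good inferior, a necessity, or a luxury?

-0.276 (inferior good)

At P = 20, I = 2200: Q = 900.400.
Holding P constant, ∂Q/∂I = −0.113.
η_I = (∂Q/∂I)·(I/Q) = -0.113 × (2200/900.400) = -0.276.
Since η < 0, this is an inferior good.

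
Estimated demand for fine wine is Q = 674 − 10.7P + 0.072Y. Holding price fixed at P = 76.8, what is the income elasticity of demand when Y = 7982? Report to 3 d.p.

1.346

At P = 76.8, Y = 7982: Q = 426.944.
Holding P constant, ∂Q/∂Y = 0.072.
η_Y = (∂Q/∂Y)·(Y/Q) = 0.072 × (7982/426.944) = 1.346.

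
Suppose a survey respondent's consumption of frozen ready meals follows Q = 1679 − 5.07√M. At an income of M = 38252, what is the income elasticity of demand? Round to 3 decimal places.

At M = 38252: Q = 687.403.
dQ/dM = -5.07/(2√M) = -0.0129614 at this income.
η = (dQ/dM)·(M/Q) = -0.0129614 × (38252/687.403) = -0.721.

-0.721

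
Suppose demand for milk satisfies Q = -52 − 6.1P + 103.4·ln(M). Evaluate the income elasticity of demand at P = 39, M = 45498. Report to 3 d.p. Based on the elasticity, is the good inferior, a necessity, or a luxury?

0.126 (necessity)

At P = 39, M = 45498: Q = 819.109.
Holding P constant, ∂Q/∂M = 103.4/M = 0.00227263.
η_M = (∂Q/∂M)·(M/Q) = 0.00227263 × (45498/819.109) = 0.126.
Since 0 < η < 1, this is a necessity.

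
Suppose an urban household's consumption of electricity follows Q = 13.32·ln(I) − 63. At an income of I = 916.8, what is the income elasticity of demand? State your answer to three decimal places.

0.478

At I = 916.8: Q = 27.854.
dQ/dI = 13.32/I = 0.0145288 at this income.
η = (dQ/dI)·(I/Q) = 0.0145288 × (916.8/27.854) = 0.478.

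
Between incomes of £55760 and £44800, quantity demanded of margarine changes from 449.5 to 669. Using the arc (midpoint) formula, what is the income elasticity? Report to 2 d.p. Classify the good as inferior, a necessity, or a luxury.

ΔQ = 669 − 449.5 = 219.5; midpoint Q̄ = (449.5 + 669)/2 = 559.25.
ΔI = 44800 − 55760 = -10960; midpoint Ī = (55760 + 44800)/2 = 50280.
η = (ΔQ/Q̄) ÷ (ΔI/Ī) = (219.5/559.25) ÷ (-10960/50280) = -1.80.
η < 0 ⇒ inferior good.

-1.80 (inferior good)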